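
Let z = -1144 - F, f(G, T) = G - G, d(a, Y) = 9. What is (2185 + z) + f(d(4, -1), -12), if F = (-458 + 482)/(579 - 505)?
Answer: 38505/37 ≈ 1040.7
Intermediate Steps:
F = 12/37 (F = 24/74 = 24*(1/74) = 12/37 ≈ 0.32432)
f(G, T) = 0
z = -42340/37 (z = -1144 - 1*12/37 = -1144 - 12/37 = -42340/37 ≈ -1144.3)
(2185 + z) + f(d(4, -1), -12) = (2185 - 42340/37) + 0 = 38505/37 + 0 = 38505/37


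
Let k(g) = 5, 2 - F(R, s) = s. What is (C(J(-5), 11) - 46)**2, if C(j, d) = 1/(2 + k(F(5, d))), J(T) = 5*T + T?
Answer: 103041/49 ≈ 2102.9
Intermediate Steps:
F(R, s) = 2 - s
J(T) = 6*T
C(j, d) = 1/7 (C(j, d) = 1/(2 + 5) = 1/7)
(C(J(-5), 11) - 46)**2 = (1/7 - 46)**2 = (-321/7)**2 = 103041/49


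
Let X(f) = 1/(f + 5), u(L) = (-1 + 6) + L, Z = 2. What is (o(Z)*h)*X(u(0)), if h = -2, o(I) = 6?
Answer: -6/5 ≈ -1.2000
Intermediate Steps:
u(L) = 5 + L
X(f) = 1/(5 + f)
(o(Z)*h)*X(u(0)) = (6*(-2))/(5 + (5 + 0)) = -12/(5 + 5) = -12/10 = -12*⅒ = -6/5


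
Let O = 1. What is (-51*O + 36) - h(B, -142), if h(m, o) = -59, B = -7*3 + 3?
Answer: 44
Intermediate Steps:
B = -18 (B = -21 + 3 = -18)
(-51*O + 36) - h(B, -142) = (-51*1 + 36) - 1*(-59) = (-51 + 36) + 59 = -15 + 59 = 44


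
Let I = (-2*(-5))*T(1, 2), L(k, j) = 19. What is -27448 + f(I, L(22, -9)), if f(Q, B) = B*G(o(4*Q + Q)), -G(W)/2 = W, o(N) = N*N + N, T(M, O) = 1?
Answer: -124348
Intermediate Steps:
o(N) = N + N² (o(N) = N² + N = N + N²)
G(W) = -2*W
I = 10 (I = -2*(-5)*1 = 10*1 = 10)
f(Q, B) = -10*B*Q*(1 + 5*Q) (f(Q, B) = B*(-2*(4*Q + Q)*(1 + (4*Q + Q))) = B*(-2*5*Q*(1 + 5*Q)) = B*(-10*Q*(1 + 5*Q)) = -10*B*Q*(1 + 5*Q))
-27448 + f(I, L(22, -9)) = -27448 - 10*19*10*(1 + 5*10) = -27448 - 10*19*10*(1 + 50) = -27448 - 10*19*10*51 = -27448 - 96900 = -124348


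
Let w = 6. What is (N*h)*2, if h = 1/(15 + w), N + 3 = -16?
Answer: -38/21 ≈ -1.8095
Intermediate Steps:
N = -19 (N = -3 - 16 = -19)
h = 1/21 (h = 1/(15 + 6) = 1/21 ≈ 0.047619)
(N*h)*2 = -19*1/21*2 = -19/21*2 = -38/21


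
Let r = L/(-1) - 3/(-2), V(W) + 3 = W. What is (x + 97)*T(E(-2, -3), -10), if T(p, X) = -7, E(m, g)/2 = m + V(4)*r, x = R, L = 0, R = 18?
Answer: -805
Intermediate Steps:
V(W) = -3 + W
r = 3/2 (r = 0/(-1) - 3/(-2) = 0*(-1) - 3*(-½) = 0 + 3/2 = 3/2 ≈ 1.5000)
x = 18
E(m, g) = 3 + 2*m (E(m, g) = 2*(m + (-3 + 4)*(3/2)) = 2*(m + 1*(3/2)) = 2*(m + 3/2) = 2*(3/2 + m) = 3 + 2*m)
(x + 97)*T(E(-2, -3), -10) = (18 + 97)*(-7) = 115*(-7) = -805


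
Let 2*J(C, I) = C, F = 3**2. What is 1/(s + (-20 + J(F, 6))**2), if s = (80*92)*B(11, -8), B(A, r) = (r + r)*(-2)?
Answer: 4/943041 ≈ 4.2416e-6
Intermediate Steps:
B(A, r) = -4*r (B(A, r) = (2*r)*(-2) = -4*r)
F = 9
J(C, I) = C/2
s = 235520 (s = (80*92)*(-4*(-8)) = 7360*32 = 235520)
1/(s + (-20 + J(F, 6))**2) = 1/(235520 + (-20 + (1/2)*9)**2) = 1/(235520 + (-20 + 9/2)**2) = 1/(235520 + (-31/2)**2) = 1/(235520 + 961/4) = 1/(943041/4) = 4/943041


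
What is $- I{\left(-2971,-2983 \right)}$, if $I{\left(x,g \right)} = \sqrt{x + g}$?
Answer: $- i \sqrt{5954} \approx - 77.162 i$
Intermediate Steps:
$I{\left(x,g \right)} = \sqrt{g + x}$
$- I{\left(-2971,-2983 \right)} = - \sqrt{-2983 - 2971} = - \sqrt{-5954} = - i \sqrt{5954}$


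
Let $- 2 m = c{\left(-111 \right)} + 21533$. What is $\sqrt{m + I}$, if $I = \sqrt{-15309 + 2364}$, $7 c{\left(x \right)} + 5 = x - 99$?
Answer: $\frac{\sqrt{-526806 + 49 i \sqrt{12945}}}{7} \approx 0.54864 + 103.69 i$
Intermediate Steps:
$c{\left(x \right)} = - \frac{104}{7} + \frac{x}{7}$ ($c{\left(x \right)} = - \frac{5}{7} + \frac{x - 99}{7} = - \frac{5}{7} + \frac{-99 + x}{7} = - \frac{5}{7} + \left(- \frac{99}{7} + \frac{x}{7}\right) = - \frac{104}{7} + \frac{x}{7}$)
$m = - \frac{75258}{7}$ ($m = - \frac{\left(- \frac{104}{7} + \frac{1}{7} \left(-111\right)\right) + 21533}{2} = - \frac{\left(- \frac{104}{7} - \frac{111}{7}\right) + 21533}{2} = - \frac{- \frac{215}{7} + 21533}{2} = \left(- \frac{1}{2}\right) \frac{150516}{7} = - \frac{75258}{7} \approx -10751.0$)
$I = i \sqrt{12945}$ ($I = \sqrt{-12945} = i \sqrt{12945} \approx 113.78 i$)
$\sqrt{m + I} = \sqrt{- \frac{75258}{7} + i \sqrt{12945}}$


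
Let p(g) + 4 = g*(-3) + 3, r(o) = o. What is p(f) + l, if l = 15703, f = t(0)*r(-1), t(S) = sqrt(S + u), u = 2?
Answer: 15702 + 3*sqrt(2) ≈ 15706.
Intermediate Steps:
t(S) = sqrt(2 + S) (t(S) = sqrt(S + 2) = sqrt(2 + S))
f = -sqrt(2) (f = sqrt(2 + 0)*(-1) = sqrt(2)*(-1) = -sqrt(2) ≈ -1.4142)
p(g) = -1 - 3*g (p(g) = -4 + (g*(-3) + 3) = -4 + (-3*g + 3) = -4 + (3 - 3*g) = -1 - 3*g)
p(f) + l = (-1 - (-3)*sqrt(2)) + 15703 = (-1 + 3*sqrt(2)) + 15703 = 15702 + 3*sqrt(2)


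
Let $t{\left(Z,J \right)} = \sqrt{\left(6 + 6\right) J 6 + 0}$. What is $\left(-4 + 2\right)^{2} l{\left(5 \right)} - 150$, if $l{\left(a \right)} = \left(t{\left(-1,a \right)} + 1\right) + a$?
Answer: $-126 + 24 \sqrt{10} \approx -50.105$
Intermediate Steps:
$t{\left(Z,J \right)} = 6 \sqrt{2} \sqrt{J}$ ($t{\left(Z,J \right)} = \sqrt{12 \cdot 6 J + 0} = \sqrt{72 J + 0} = \sqrt{72 J} = 6 \sqrt{2} \sqrt{J}$)
$l{\left(a \right)} = 1 + a + 6 \sqrt{2} \sqrt{a}$ ($l{\left(a \right)} = \left(6 \sqrt{2} \sqrt{a} + 1\right) + a = \left(1 + 6 \sqrt{2} \sqrt{a}\right) + a = 1 + a + 6 \sqrt{2} \sqrt{a}$)
$\left(-4 + 2\right)^{2} l{\left(5 \right)} - 150 = \left(-4 + 2\right)^{2} \left(1 + 5 + 6 \sqrt{2} \sqrt{5}\right) - 150 = \left(-2\right)^{2} \left(1 + 5 + 6 \sqrt{10}\right) - 150 = 4 \left(6 + 6 \sqrt{10}\right) - 150 = \left(24 + 24 \sqrt{10}\right) - 150 = -126 + 24 \sqrt{10}$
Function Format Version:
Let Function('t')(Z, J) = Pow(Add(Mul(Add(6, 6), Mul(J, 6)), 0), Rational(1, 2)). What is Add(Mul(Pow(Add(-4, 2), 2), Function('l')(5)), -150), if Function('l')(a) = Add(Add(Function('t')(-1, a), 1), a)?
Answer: Add(-126, Mul(24, Pow(10, Rational(1, 2)))) ≈ -50.105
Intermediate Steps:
Function('t')(Z, J) = Mul(6, Pow(2, Rational(1, 2)), Pow(J, Rational(1, 2))) (Function('t')(Z, J) = Pow(Add(Mul(12, Mul(6, J)), 0), Rational(1, 2)) = Pow(Add(Mul(72, J), 0), Rational(1, 2)) = Pow(Mul(72, J), Rational(1, 2)) = Mul(6, Pow(2, Rational(1, 2)), Pow(J, Rational(1, 2))))
Function('l')(a) = Add(1, a, Mul(6, Pow(2, Rational(1, 2)), Pow(a, Rational(1, 2)))) (Function('l')(a) = Add(Add(Mul(6, Pow(2, Rational(1, 2)), Pow(a, Rational(1, 2))), 1), a) = Add(Add(1, Mul(6, Pow(2, Rational(1, 2)), Pow(a, Rational(1, 2)))), a) = Add(1, a, Mul(6, Pow(2, Rational(1, 2)), Pow(a, Rational(1, 2)))))
Add(Mul(Pow(Add(-4, 2), 2), Function('l')(5)), -150) = Add(Mul(Pow(Add(-4, 2), 2), Add(1, 5, Mul(6, Pow(2, Rational(1, 2)), Pow(5, Rational(1, 2))))), -150) = Add(Mul(Pow(-2, 2), Add(1, 5, Mul(6, Pow(10, Rational(1, 2))))), -150) = Add(Mul(4, Add(6, Mul(6, Pow(10, Rational(1, 2))))), -150) = Add(Add(24, Mul(24, Pow(10, Rational(1, 2)))), -150) = Add(-126, Mul(24, Pow(10, Rational(1, 2))))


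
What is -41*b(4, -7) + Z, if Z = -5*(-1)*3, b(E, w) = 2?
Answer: -67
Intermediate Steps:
Z = 15 (Z = 5*3 = 15)
-41*b(4, -7) + Z = -41*2 + 15 = -82 + 15 = -67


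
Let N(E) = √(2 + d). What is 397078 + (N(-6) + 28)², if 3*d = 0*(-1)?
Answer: 397864 + 56*√2 ≈ 3.9794e+5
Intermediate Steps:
d = 0 (d = (0*(-1))/3 = (⅓)*0 = 0)
N(E) = √2 (N(E) = √(2 + 0) = √2)
397078 + (N(-6) + 28)² = 397078 + (√2 + 28)² = 397078 + (28 + √2)²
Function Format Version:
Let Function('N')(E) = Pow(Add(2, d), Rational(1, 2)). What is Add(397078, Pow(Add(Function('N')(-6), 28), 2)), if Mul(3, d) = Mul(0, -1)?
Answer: Add(397864, Mul(56, Pow(2, Rational(1, 2)))) ≈ 3.9794e+5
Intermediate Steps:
d = 0 (d = Mul(Rational(1, 3), Mul(0, -1)) = Mul(Rational(1, 3), 0) = 0)
Function('N')(E) = Pow(2, Rational(1, 2)) (Function('N')(E) = Pow(Add(2, 0), Rational(1, 2)) = Pow(2, Rational(1, 2)))
Add(397078, Pow(Add(Function('N')(-6), 28), 2)) = Add(397078, Pow(Add(Pow(2, Rational(1, 2)), 28), 2)) = Add(397078, Pow(Add(28, Pow(2, Rational(1, 2))), 2))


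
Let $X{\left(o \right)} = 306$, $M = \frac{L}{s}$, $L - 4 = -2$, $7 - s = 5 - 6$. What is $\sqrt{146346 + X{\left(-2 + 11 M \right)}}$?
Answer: $22 \sqrt{303} \approx 382.95$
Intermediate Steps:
$s = 8$ ($s = 7 - \left(5 - 6\right) = 7 - -1 = 7 + 1 = 8$)
$L = 2$ ($L = 4 - 2 = 2$)
$M = \frac{1}{4}$ ($M = \frac{2}{8} = 2 \cdot \frac{1}{8} = \frac{1}{4} \approx 0.25$)
$\sqrt{146346 + X{\left(-2 + 11 M \right)}} = \sqrt{146346 + 306} = \sqrt{146652} = 22 \sqrt{303}$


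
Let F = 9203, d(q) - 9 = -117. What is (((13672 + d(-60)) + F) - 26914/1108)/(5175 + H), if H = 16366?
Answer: 12599461/11933714 ≈ 1.0558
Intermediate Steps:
d(q) = -108 (d(q) = 9 - 117 = -108)
(((13672 + d(-60)) + F) - 26914/1108)/(5175 + H) = (((13672 - 108) + 9203) - 26914/1108)/(5175 + 16366) = ((13564 + 9203) - 26914*1/1108)/21541 = (22767 - 13457/554)*(1/21541) = (12599461/554)*(1/21541) = 12599461/11933714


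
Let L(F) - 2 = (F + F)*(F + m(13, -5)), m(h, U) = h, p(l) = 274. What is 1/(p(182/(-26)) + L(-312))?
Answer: 1/186852 ≈ 5.3518e-6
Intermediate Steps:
L(F) = 2 + 2*F*(13 + F) (L(F) = 2 + (F + F)*(F + 13) = 2 + (2*F)*(13 + F) = 2 + 2*F*(13 + F))
1/(p(182/(-26)) + L(-312)) = 1/(274 + (2 + 2*(-312)**2 + 26*(-312))) = 1/(274 + (2 + 2*97344 - 8112)) = 1/(274 + (2 + 194688 - 8112)) = 1/(274 + 186578) = 1/186852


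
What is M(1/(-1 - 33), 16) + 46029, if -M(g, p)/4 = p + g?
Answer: 781407/17 ≈ 45965.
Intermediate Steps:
M(g, p) = -4*g - 4*p (M(g, p) = -4*(p + g) = -4*(g + p) = -4*g - 4*p)
M(1/(-1 - 33), 16) + 46029 = (-4/(-1 - 33) - 4*16) + 46029 = (-4/(-34) - 64) + 46029 = (-4*(-1/34) - 64) + 46029 = (2/17 - 64) + 46029 = -1086/17 + 46029 = 781407/17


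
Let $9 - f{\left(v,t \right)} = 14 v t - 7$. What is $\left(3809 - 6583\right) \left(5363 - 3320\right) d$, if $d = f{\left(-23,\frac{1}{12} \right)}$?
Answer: $-242748579$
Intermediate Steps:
$f{\left(v,t \right)} = 16 - 14 t v$ ($f{\left(v,t \right)} = 9 - \left(14 v t - 7\right) = 9 - \left(14 t v - 7\right) = 9 - \left(-7 + 14 t v\right) = 16 - 14 t v$)
$d = \frac{257}{6}$ ($d = 16 - 14 \cdot \frac{1}{12} \left(-23\right) = 16 - \frac{7}{6} \left(-23\right) = 16 + \frac{161}{6} = \frac{257}{6} \approx 42.833$)
$\left(3809 - 6583\right) \left(5363 - 3320\right) d = \left(3809 - 6583\right) \left(5363 - 3320\right) \frac{257}{6} = \left(-2774\right) 2043 \cdot \frac{257}{6} = \left(-5667282\right) \frac{257}{6} = -242748579$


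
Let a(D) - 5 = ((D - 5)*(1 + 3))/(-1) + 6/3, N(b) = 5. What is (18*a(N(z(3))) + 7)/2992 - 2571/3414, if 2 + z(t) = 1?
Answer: -1206395/1702448 ≈ -0.70862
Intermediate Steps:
z(t) = -1 (z(t) = -2 + 1 = -1)
a(D) = 27 - 4*D (a(D) = 5 + (((D - 5)*(1 + 3))/(-1) + 6/3) = 5 + (((-5 + D)*4)*(-1) + 6*(⅓)) = 5 + ((-20 + 4*D)*(-1) + 2) = 5 + ((20 - 4*D) + 2) = 5 + (22 - 4*D) = 27 - 4*D)
(18*a(N(z(3))) + 7)/2992 - 2571/3414 = (18*(27 - 4*5) + 7)/2992 - 2571/3414 = (18*(27 - 20) + 7)*(1/2992) - 2571*1/3414 = (18*7 + 7)*(1/2992) - 857/1138 = (126 + 7)*(1/2992) - 857/1138 = 133*(1/2992) - 857/1138 = 133/2992 - 857/1138 = -1206395/1702448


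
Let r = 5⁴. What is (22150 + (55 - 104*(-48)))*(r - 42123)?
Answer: -1128621106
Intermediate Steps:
r = 625
(22150 + (55 - 104*(-48)))*(r - 42123) = (22150 + (55 - 104*(-48)))*(625 - 42123) = (22150 + (55 + 4992))*(-41498) = (22150 + 5047)*(-41498) = 27197*(-41498) = -1128621106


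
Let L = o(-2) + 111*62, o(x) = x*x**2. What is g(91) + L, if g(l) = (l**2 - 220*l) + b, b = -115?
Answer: -4980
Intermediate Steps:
g(l) = -115 + l**2 - 220*l (g(l) = (l**2 - 220*l) - 115 = -115 + l**2 - 220*l)
o(x) = x**3
L = 6874 (L = (-2)**3 + 111*62 = -8 + 6882 = 6874)
g(91) + L = (-115 + 91**2 - 220*91) + 6874 = (-115 + 8281 - 20020) + 6874 = -11854 + 6874 = -4980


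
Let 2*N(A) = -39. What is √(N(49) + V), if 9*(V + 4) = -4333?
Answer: I*√18178/6 ≈ 22.471*I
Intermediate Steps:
V = -4369/9 (V = -4 + (⅑)*(-4333) = -4 - 4333/9 = -4369/9 ≈ -485.44)
N(A) = -39/2 (N(A) = (½)*(-39) = -39/2)
√(N(49) + V) = √(-39/2 - 4369/9) = √(-9089/18) = I*√18178/6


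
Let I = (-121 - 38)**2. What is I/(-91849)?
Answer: -477/1733 ≈ -0.27525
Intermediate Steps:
I = 25281 (I = (-159)**2 = 25281)
I/(-91849) = 25281/(-91849) = 25281*(-1/91849) = -477/1733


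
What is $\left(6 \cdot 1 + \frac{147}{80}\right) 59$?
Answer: $\frac{36993}{80} \approx 462.41$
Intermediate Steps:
$\left(6 \cdot 1 + \frac{147}{80}\right) 59 = \left(6 + 147 \cdot \frac{1}{80}\right) 59 = \left(6 + \frac{147}{80}\right) 59 = \frac{627}{80} \cdot 59 = \frac{36993}{80}$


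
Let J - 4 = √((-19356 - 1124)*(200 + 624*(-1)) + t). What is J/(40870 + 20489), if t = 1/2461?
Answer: 4/61359 + √52591921236381/151004499 ≈ 0.048090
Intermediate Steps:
t = 1/2461 ≈ 0.00040634
J = 4 + √52591921236381/2461 (J = 4 + √((-19356 - 1124)*(200 + 624*(-1)) + 1/2461) = 4 + √(-20480*(200 - 624) + 1/2461) = 4 + √(-20480*(-424) + 1/2461) = 4 + √(8683520 + 1/2461) = 4 + √(21370142721/2461) = 4 + √52591921236381/2461 ≈ 2950.8)
J/(40870 + 20489) = (4 + √52591921236381/2461)/(40870 + 20489) = (4 + √52591921236381/2461)/61359 = (4 + √52591921236381/2461)*(1/61359) = 4/61359 + √52591921236381/151004499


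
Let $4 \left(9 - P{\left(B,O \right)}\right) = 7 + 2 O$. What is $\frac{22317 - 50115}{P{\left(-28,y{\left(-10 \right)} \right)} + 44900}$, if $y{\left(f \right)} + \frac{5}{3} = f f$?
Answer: $- \frac{333576}{538297} \approx -0.61969$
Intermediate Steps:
$y{\left(f \right)} = - \frac{5}{3} + f^{2}$ ($y{\left(f \right)} = - \frac{5}{3} + f f = - \frac{5}{3} + f^{2}$)
$P{\left(B,O \right)} = \frac{29}{4} - \frac{O}{2}$ ($P{\left(B,O \right)} = 9 - \frac{7 + 2 O}{4} = 9 - \left(\frac{7}{4} + \frac{O}{2}\right) = \frac{29}{4} - \frac{O}{2}$)
$\frac{22317 - 50115}{P{\left(-28,y{\left(-10 \right)} \right)} + 44900} = \frac{22317 - 50115}{\left(\frac{29}{4} - \frac{- \frac{5}{3} + \left(-10\right)^{2}}{2}\right) + 44900} = - \frac{27798}{\left(\frac{29}{4} - \frac{- \frac{5}{3} + 100}{2}\right) + 44900} = - \frac{27798}{\left(\frac{29}{4} - \frac{295}{6}\right) + 44900} = - \frac{27798}{- \frac{503}{12} + 44900} = - \frac{27798}{\frac{538297}{12}} = \left(-27798\right) \frac{12}{538297} = - \frac{333576}{538297}$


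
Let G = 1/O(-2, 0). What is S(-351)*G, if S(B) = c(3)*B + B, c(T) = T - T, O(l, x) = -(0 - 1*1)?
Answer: -351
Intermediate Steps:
O(l, x) = 1 (O(l, x) = -(0 - 1) = -1*(-1) = 1)
c(T) = 0
G = 1 (G = 1/1 = 1)
S(B) = B (S(B) = 0*B + B = 0 + B = B)
S(-351)*G = -351*1 = -351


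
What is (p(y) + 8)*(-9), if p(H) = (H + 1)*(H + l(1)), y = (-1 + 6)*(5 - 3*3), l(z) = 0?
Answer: -3492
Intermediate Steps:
y = -20 (y = 5*(5 - 9) = 5*(-4) = -20)
p(H) = H*(1 + H) (p(H) = (H + 1)*(H + 0) = (1 + H)*H = H*(1 + H))
(p(y) + 8)*(-9) = (-20*(1 - 20) + 8)*(-9) = (-20*(-19) + 8)*(-9) = (380 + 8)*(-9) = 388*(-9) = -3492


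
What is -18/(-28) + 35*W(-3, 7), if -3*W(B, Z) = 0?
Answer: 9/14 ≈ 0.64286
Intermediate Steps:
W(B, Z) = 0 (W(B, Z) = -⅓*0 = 0)
-18/(-28) + 35*W(-3, 7) = -18/(-28) + 35*0 = -18*(-1/28) + 0 = 9/14 + 0 = 9/14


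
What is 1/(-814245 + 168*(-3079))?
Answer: -1/1331517 ≈ -7.5102e-7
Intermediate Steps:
1/(-814245 + 168*(-3079)) = 1/(-814245 - 517272) = 1/(-1331517) = -1/1331517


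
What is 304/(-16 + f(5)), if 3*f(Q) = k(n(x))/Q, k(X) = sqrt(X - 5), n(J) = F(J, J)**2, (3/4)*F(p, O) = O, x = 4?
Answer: -9849600/518189 - 13680*sqrt(211)/518189 ≈ -19.391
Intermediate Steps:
F(p, O) = 4*O/3
n(J) = 16*J**2/9 (n(J) = (4*J/3)**2 = 16*J**2/9)
k(X) = sqrt(-5 + X)
f(Q) = sqrt(211)/(9*Q) (f(Q) = (sqrt(-5 + (16/9)*4**2)/Q)/3 = (sqrt(-5 + (16/9)*16)/Q)/3 = (sqrt(-5 + 256/9)/Q)/3 = (sqrt(211/9)/Q)/3 = ((sqrt(211)/3)/Q)/3 = (sqrt(211)/(3*Q))/3 = sqrt(211)/(9*Q))
304/(-16 + f(5)) = 304/(-16 + (1/9)*sqrt(211)/5) = 304/(-16 + (1/9)*sqrt(211)*(1/5)) = 304/(-16 + sqrt(211)/45)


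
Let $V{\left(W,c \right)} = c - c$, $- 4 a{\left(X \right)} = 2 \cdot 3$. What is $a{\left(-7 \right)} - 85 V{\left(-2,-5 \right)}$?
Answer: $- \frac{3}{2} \approx -1.5$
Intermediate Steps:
$a{\left(X \right)} = - \frac{3}{2}$ ($a{\left(X \right)} = - \frac{2 \cdot 3}{4} = \left(- \frac{1}{4}\right) 6 = - \frac{3}{2}$)
$V{\left(W,c \right)} = 0$
$a{\left(-7 \right)} - 85 V{\left(-2,-5 \right)} = - \frac{3}{2} - 0 = - \frac{3}{2} + 0 = - \frac{3}{2}$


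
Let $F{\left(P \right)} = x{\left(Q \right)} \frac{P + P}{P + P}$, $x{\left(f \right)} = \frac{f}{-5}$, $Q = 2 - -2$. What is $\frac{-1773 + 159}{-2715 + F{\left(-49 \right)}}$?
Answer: $\frac{8070}{13579} \approx 0.5943$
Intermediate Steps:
$Q = 4$ ($Q = 2 + 2 = 4$)
$x{\left(f \right)} = - \frac{f}{5}$ ($x{\left(f \right)} = f \left(- \frac{1}{5}\right) = - \frac{f}{5}$)
$F{\left(P \right)} = - \frac{4}{5}$ ($F{\left(P \right)} = \left(- \frac{1}{5}\right) 4 \frac{P + P}{P + P} = - \frac{4 \frac{2 P}{2 P}}{5} = - \frac{4 \cdot 2 P \frac{1}{2 P}}{5} = \left(- \frac{4}{5}\right) 1 = - \frac{4}{5}$)
$\frac{-1773 + 159}{-2715 + F{\left(-49 \right)}} = \frac{-1773 + 159}{-2715 - \frac{4}{5}} = - \frac{1614}{- \frac{13579}{5}} = \left(-1614\right) \left(- \frac{5}{13579}\right) = \frac{8070}{13579}$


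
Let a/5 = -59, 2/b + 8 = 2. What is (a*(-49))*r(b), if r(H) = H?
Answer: -14455/3 ≈ -4818.3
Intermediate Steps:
b = -⅓ (b = 2/(-8 + 2) = 2/(-6) = 2*(-⅙) = -⅓ ≈ -0.33333)
a = -295 (a = 5*(-59) = -295)
(a*(-49))*r(b) = -295*(-49)*(-⅓) = 14455*(-⅓) = -14455/3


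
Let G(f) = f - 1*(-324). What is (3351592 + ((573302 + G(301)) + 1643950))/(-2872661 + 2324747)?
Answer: -5569469/547914 ≈ -10.165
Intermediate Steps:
G(f) = 324 + f (G(f) = f + 324 = 324 + f)
(3351592 + ((573302 + G(301)) + 1643950))/(-2872661 + 2324747) = (3351592 + ((573302 + (324 + 301)) + 1643950))/(-2872661 + 2324747) = (3351592 + ((573302 + 625) + 1643950))/(-547914) = (3351592 + (573927 + 1643950))*(-1/547914) = (3351592 + 2217877)*(-1/547914) = 5569469*(-1/547914) = -5569469/547914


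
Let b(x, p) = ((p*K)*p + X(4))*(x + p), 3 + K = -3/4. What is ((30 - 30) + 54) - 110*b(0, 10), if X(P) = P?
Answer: 408154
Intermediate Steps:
K = -15/4 (K = -3 - 3/4 = -15/4 ≈ -3.7500)
b(x, p) = (4 - 15*p**2/4)*(p + x) (b(x, p) = ((p*(-15/4))*p + 4)*(x + p) = ((-15*p/4)*p + 4)*(p + x) = (-15*p**2/4 + 4)*(p + x) = (4 - 15*p**2/4)*(p + x))
((30 - 30) + 54) - 110*b(0, 10) = ((30 - 30) + 54) - 110*(4*10 + 4*0 - 15/4*10**3 - 15/4*0*10**2) = (0 + 54) - 110*(40 + 0 - 15/4*1000 - 15/4*0*100) = 54 - 110*(40 + 0 - 3750 + 0) = 54 - 110*(-3710) = 54 + 408100 = 408154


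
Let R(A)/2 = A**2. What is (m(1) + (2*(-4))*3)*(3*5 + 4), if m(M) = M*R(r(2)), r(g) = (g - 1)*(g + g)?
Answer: 152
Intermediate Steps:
r(g) = 2*g*(-1 + g) (r(g) = (-1 + g)*(2*g) = 2*g*(-1 + g))
R(A) = 2*A**2
m(M) = 32*M (m(M) = M*(2*(2*2*(-1 + 2))**2) = M*(2*(2*2*1)**2) = M*(2*4**2) = M*(2*16) = M*32 = 32*M)
(m(1) + (2*(-4))*3)*(3*5 + 4) = (32*1 + (2*(-4))*3)*(3*5 + 4) = (32 - 8*3)*(15 + 4) = (32 - 24)*19 = 8*19 = 152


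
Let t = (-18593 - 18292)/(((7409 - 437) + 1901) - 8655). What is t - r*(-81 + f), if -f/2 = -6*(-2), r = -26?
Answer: -632025/218 ≈ -2899.2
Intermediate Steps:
f = -24 (f = -(-12)*(-2) = -2*12 = -24)
t = -36885/218 (t = -36885/((6972 + 1901) - 8655) = -36885/(8873 - 8655) = -36885/218 ≈ -169.20)
t - r*(-81 + f) = -36885/218 - (-26)*(-81 - 24) = -36885/218 - (-26)*(-105) = -36885/218 - 1*2730 = -36885/218 - 2730 = -632025/218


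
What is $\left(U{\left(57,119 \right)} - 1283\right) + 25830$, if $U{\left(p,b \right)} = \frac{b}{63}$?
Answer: $\frac{220940}{9} \approx 24549.0$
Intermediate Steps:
$U{\left(p,b \right)} = \frac{b}{63}$ ($U{\left(p,b \right)} = b \frac{1}{63} = \frac{b}{63}$)
$\left(U{\left(57,119 \right)} - 1283\right) + 25830 = \left(\frac{1}{63} \cdot 119 - 1283\right) + 25830 = \left(\frac{17}{9} - 1283\right) + 25830 = - \frac{11530}{9} + 25830 = \frac{220940}{9}$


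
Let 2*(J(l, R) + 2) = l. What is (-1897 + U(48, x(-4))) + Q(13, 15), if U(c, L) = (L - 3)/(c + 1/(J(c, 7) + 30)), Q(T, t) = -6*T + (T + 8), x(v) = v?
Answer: -4879502/2497 ≈ -1954.1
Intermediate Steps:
J(l, R) = -2 + l/2
Q(T, t) = 8 - 5*T (Q(T, t) = -6*T + (8 + T) = 8 - 5*T)
U(c, L) = (-3 + L)/(c + 1/(28 + c/2)) (U(c, L) = (L - 3)/(c + 1/((-2 + c/2) + 30)) = (-3 + L)/(c + 1/(28 + c/2)))
(-1897 + U(48, x(-4))) + Q(13, 15) = (-1897 + (-168 - 3*48 + 56*(-4) - 4*48)/(2 + 48² + 56*48)) + (8 - 5*13) = (-1897 + (-168 - 144 - 224 - 192)/(2 + 2304 + 2688)) + (8 - 65) = (-1897 - 728/4994) - 57 = (-1897 + (1/4994)*(-728)) - 57 = (-1897 - 364/2497) - 57 = -4737173/2497 - 57 = -4879502/2497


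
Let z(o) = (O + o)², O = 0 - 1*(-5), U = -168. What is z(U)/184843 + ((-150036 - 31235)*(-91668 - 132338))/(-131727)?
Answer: -7505692841670055/24348813861 ≈ -3.0826e+5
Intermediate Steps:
O = 5 (O = 0 + 5 = 5)
z(o) = (5 + o)²
z(U)/184843 + ((-150036 - 31235)*(-91668 - 132338))/(-131727) = (5 - 168)²/184843 + ((-150036 - 31235)*(-91668 - 132338))/(-131727) = (-163)²*(1/184843) - 181271*(-224006)*(-1/131727) = 26569*(1/184843) + 40605791626*(-1/131727) = 26569/184843 - 40605791626/131727 = -7505692841670055/24348813861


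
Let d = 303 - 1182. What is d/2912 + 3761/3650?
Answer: 3871841/5314400 ≈ 0.72856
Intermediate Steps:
d = -879
d/2912 + 3761/3650 = -879/2912 + 3761/3650 = 3871841/5314400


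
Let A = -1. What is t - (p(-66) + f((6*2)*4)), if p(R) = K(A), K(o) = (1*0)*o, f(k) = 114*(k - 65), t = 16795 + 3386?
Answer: 22119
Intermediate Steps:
t = 20181
f(k) = -7410 + 114*k (f(k) = 114*(-65 + k) = -7410 + 114*k)
K(o) = 0 (K(o) = 0*o = 0)
p(R) = 0
t - (p(-66) + f((6*2)*4)) = 20181 - (0 + (-7410 + 114*((6*2)*4))) = 20181 - (0 + (-7410 + 114*(12*4))) = 20181 - (0 + (-7410 + 114*48)) = 20181 - (0 + (-7410 + 5472)) = 20181 - (0 - 1938) = 20181 - 1*(-1938) = 20181 + 1938 = 22119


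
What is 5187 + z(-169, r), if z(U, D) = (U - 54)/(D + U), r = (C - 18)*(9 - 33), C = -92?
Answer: 12816854/2471 ≈ 5186.9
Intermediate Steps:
r = 2640 (r = (-92 - 18)*(9 - 33) = -110*(-24) = 2640)
z(U, D) = (-54 + U)/(D + U)
5187 + z(-169, r) = 5187 + (-54 - 169)/(2640 - 169) = 5187 - 223/2471 = 12816854/2471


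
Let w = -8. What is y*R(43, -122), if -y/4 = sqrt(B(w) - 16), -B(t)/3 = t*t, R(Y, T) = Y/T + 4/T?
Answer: 376*I*sqrt(13)/61 ≈ 22.224*I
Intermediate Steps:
R(Y, T) = 4/T + Y/T
B(t) = -3*t**2 (B(t) = -3*t*t = -3*t**2)
y = -16*I*sqrt(13) (y = -4*sqrt(-3*(-8)**2 - 16) = -4*sqrt(-3*64 - 16) = -4*sqrt(-192 - 16) = -16*I*sqrt(13) ≈ -57.689*I)
y*R(43, -122) = (-16*I*sqrt(13))*((4 + 43)/(-122)) = (-16*I*sqrt(13))*(-1/122*47) = -16*I*sqrt(13)*(-47/122) = 376*I*sqrt(13)/61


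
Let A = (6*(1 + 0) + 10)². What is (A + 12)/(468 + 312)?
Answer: 67/195 ≈ 0.34359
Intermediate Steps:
A = 256 (A = (6*1 + 10)² = (6 + 10)² = 16² = 256)
(A + 12)/(468 + 312) = (256 + 12)/(468 + 312) = 268/780 = 268*(1/780) = 67/195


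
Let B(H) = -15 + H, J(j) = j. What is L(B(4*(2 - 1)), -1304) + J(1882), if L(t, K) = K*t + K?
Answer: 14922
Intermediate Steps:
L(t, K) = K + K*t
L(B(4*(2 - 1)), -1304) + J(1882) = -1304*(1 + (-15 + 4*(2 - 1))) + 1882 = -1304*(1 + (-15 + 4*1)) + 1882 = -1304*(1 + (-15 + 4)) + 1882 = -1304*(1 - 11) + 1882 = -1304*(-10) + 1882 = 13040 + 1882 = 14922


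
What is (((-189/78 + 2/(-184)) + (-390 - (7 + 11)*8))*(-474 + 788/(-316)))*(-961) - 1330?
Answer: -23209051887445/94484 ≈ -2.4564e+8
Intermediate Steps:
(((-189/78 + 2/(-184)) + (-390 - (7 + 11)*8))*(-474 + 788/(-316)))*(-961) - 1330 = (((-189*1/78 + 2*(-1/184)) + (-390 - 18*8))*(-474 + 788*(-1/316)))*(-961) - 1330 = (((-63/26 - 1/92) + (-390 - 1*144))*(-474 - 197/79))*(-961) - 1330 = ((-2911/1196 + (-390 - 144))*(-37643/79))*(-961) - 1330 = ((-2911/1196 - 534)*(-37643/79))*(-961) - 1330 = -641575/1196*(-37643/79)*(-961) - 1330 = (24150807725/94484)*(-961) - 1330 = -23208926223725/94484 - 1330 = -23209051887445/94484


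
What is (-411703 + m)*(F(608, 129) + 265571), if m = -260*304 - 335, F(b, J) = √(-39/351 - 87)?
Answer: -130416075538 - 13750184*I/3 ≈ -1.3042e+11 - 4.5834e+6*I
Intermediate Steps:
F(b, J) = 28*I/3 (F(b, J) = √(-39*1/351 - 87) = √(-⅑ - 87) = √(-784/9) = 28*I/3)
m = -79375 (m = -79040 - 335 = -79375)
(-411703 + m)*(F(608, 129) + 265571) = (-411703 - 79375)*(28*I/3 + 265571) = -491078*(265571 + 28*I/3) = -130416075538 - 13750184*I/3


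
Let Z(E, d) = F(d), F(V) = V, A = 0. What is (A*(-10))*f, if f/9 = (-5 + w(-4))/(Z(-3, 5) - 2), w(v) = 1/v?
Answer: 0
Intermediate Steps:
Z(E, d) = d
f = -63/4 (f = 9*((-5 + 1/(-4))/(5 - 2)) = 9*((-5 - ¼)/3) = 9*(-21/4*⅓) = 9*(-7/4) = -63/4 ≈ -15.750)
(A*(-10))*f = (0*(-10))*(-63/4) = 0*(-63/4) = 0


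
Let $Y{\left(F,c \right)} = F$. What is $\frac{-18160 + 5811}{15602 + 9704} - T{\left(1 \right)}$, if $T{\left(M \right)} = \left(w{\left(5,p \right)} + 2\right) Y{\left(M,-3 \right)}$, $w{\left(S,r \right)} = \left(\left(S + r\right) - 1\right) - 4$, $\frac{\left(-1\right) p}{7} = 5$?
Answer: $\frac{822749}{25306} \approx 32.512$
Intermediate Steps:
$p = -35$ ($p = \left(-7\right) 5 = -35$)
$w{\left(S,r \right)} = -5 + S + r$ ($w{\left(S,r \right)} = \left(-1 + S + r\right) - 4 = -5 + S + r$)
$T{\left(M \right)} = - 33 M$ ($T{\left(M \right)} = \left(\left(-5 + 5 - 35\right) + 2\right) M = \left(-35 + 2\right) M = - 33 M$)
$\frac{-18160 + 5811}{15602 + 9704} - T{\left(1 \right)} = \frac{-18160 + 5811}{15602 + 9704} - \left(-33\right) 1 = - \frac{12349}{25306} - -33 = \left(-12349\right) \frac{1}{25306} + 33 = - \frac{12349}{25306} + 33 = \frac{822749}{25306}$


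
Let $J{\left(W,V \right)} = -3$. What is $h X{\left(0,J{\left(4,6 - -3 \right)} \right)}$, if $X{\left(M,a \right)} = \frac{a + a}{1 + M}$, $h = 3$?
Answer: $-18$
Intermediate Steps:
$X{\left(M,a \right)} = \frac{2 a}{1 + M}$
$h X{\left(0,J{\left(4,6 - -3 \right)} \right)} = 3 \cdot 2 \left(-3\right) \frac{1}{1 + 0} = 3 \cdot 2 \left(-3\right) 1^{-1} = 3 \cdot 2 \left(-3\right) 1 = 3 \left(-6\right) = -18$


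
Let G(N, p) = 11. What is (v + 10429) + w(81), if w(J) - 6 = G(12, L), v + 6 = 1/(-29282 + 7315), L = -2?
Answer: 229335479/21967 ≈ 10440.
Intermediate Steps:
v = -131803/21967 (v = -6 + 1/(-29282 + 7315) = -6 + 1/(-21967) = -6 - 1/21967 = -131803/21967 ≈ -6.0000)
w(J) = 17 (w(J) = 6 + 11 = 17)
(v + 10429) + w(81) = (-131803/21967 + 10429) + 17 = 228962040/21967 + 17 = 229335479/21967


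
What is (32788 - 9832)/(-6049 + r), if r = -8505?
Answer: -11478/7277 ≈ -1.5773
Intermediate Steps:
(32788 - 9832)/(-6049 + r) = (32788 - 9832)/(-6049 - 8505) = 22956/(-14554) = 22956*(-1/14554) = -11478/7277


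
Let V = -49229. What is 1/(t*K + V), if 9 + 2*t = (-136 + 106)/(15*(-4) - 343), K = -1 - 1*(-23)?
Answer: -403/19878854 ≈ -2.0273e-5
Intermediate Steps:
K = 22 (K = -1 + 23 = 22)
t = -3597/806 (t = -9/2 + ((-136 + 106)/(15*(-4) - 343))/2 = -9/2 + (-30/(-60 - 343))/2 = -9/2 + (-30/(-403))/2 = -9/2 + (-30*(-1/403))/2 = -9/2 + (½)*(30/403) = -9/2 + 15/403 = -3597/806 ≈ -4.4628)
1/(t*K + V) = 1/(-3597/806*22 - 49229) = 1/(-39567/403 - 49229) = 1/(-19878854/403) = -403/19878854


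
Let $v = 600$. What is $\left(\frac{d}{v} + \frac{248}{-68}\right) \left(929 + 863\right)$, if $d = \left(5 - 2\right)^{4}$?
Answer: $- \frac{2674784}{425} \approx -6293.6$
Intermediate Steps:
$d = 81$ ($d = 3^{4} = 81$)
$\left(\frac{d}{v} + \frac{248}{-68}\right) \left(929 + 863\right) = \left(\frac{81}{600} + \frac{248}{-68}\right) \left(929 + 863\right) = \left(81 \cdot \frac{1}{600} + 248 \left(- \frac{1}{68}\right)\right) 1792 = \left(\frac{27}{200} - \frac{62}{17}\right) 1792 = \left(- \frac{11941}{3400}\right) 1792 = - \frac{2674784}{425}$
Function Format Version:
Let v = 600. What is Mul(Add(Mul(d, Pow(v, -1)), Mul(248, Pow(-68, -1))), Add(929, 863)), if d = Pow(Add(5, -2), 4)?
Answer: Rational(-2674784, 425) ≈ -6293.6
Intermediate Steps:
d = 81 (d = Pow(3, 4) = 81)
Mul(Add(Mul(d, Pow(v, -1)), Mul(248, Pow(-68, -1))), Add(929, 863)) = Mul(Add(Mul(81, Pow(600, -1)), Mul(248, Pow(-68, -1))), Add(929, 863)) = Mul(Add(Mul(81, Rational(1, 600)), Mul(248, Rational(-1, 68))), 1792) = Mul(Add(Rational(27, 200), Rational(-62, 17)), 1792) = Mul(Rational(-11941, 3400), 1792) = Rational(-2674784, 425)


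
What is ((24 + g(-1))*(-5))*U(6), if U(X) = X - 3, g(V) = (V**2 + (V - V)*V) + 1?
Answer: -390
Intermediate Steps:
g(V) = 1 + V**2 (g(V) = (V**2 + 0*V) + 1 = (V**2 + 0) + 1 = V**2 + 1 = 1 + V**2)
U(X) = -3 + X
((24 + g(-1))*(-5))*U(6) = ((24 + (1 + (-1)**2))*(-5))*(-3 + 6) = ((24 + (1 + 1))*(-5))*3 = ((24 + 2)*(-5))*3 = (26*(-5))*3 = -130*3 = -390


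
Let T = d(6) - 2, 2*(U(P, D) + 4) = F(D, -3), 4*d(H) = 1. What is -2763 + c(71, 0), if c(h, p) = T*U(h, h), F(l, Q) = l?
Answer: -22545/8 ≈ -2818.1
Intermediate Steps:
d(H) = ¼ (d(H) = (¼)*1 = ¼)
U(P, D) = -4 + D/2
T = -7/4 (T = ¼ - 2 = -7/4 ≈ -1.7500)
c(h, p) = 7 - 7*h/8 (c(h, p) = -7*(-4 + h/2)/4 = 7 - 7*h/8)
-2763 + c(71, 0) = -2763 + (7 - 7/8*71) = -2763 + (7 - 497/8) = -2763 - 441/8 = -22545/8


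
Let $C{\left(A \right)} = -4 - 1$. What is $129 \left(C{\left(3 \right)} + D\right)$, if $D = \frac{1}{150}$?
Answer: $- \frac{32207}{50} \approx -644.14$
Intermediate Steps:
$D = \frac{1}{150} \approx 0.0066667$
$C{\left(A \right)} = -5$
$129 \left(C{\left(3 \right)} + D\right) = 129 \left(-5 + \frac{1}{150}\right) = 129 \left(- \frac{749}{150}\right) = - \frac{32207}{50}$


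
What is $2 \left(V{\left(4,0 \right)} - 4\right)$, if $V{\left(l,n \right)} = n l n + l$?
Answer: $0$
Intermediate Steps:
$V{\left(l,n \right)} = l + l n^{2}$ ($V{\left(l,n \right)} = l n n + l = l n^{2} + l = l + l n^{2}$)
$2 \left(V{\left(4,0 \right)} - 4\right) = 2 \left(4 \left(1 + 0^{2}\right) - 4\right) = 2 \left(4 \left(1 + 0\right) - 4\right) = 2 \left(4 \cdot 1 - 4\right) = 2 \left(4 - 4\right) = 2 \cdot 0 = 0$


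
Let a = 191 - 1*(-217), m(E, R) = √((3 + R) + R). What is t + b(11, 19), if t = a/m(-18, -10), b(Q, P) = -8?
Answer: -8 - 24*I*√17 ≈ -8.0 - 98.955*I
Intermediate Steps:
m(E, R) = √(3 + 2*R)
a = 408 (a = 191 + 217 = 408)
t = -24*I*√17 (t = 408/(√(3 + 2*(-10))) = 408/(√(3 - 20)) = 408/(√(-17)) = 408/((I*√17)) = 408*(-I*√17/17) = -24*I*√17 ≈ -98.955*I)
t + b(11, 19) = -24*I*√17 - 8 = -8 - 24*I*√17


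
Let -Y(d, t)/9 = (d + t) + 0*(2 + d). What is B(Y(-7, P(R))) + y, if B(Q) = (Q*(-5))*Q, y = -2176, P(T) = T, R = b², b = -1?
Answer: -16756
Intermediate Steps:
R = 1 (R = (-1)² = 1)
Y(d, t) = -9*d - 9*t (Y(d, t) = -9*((d + t) + 0*(2 + d)) = -9*((d + t) + 0) = -9*(d + t) = -9*d - 9*t)
B(Q) = -5*Q² (B(Q) = (-5*Q)*Q = -5*Q²)
B(Y(-7, P(R))) + y = -5*(-9*(-7) - 9*1)² - 2176 = -5*(63 - 9)² - 2176 = -5*54² - 2176 = -5*2916 - 2176 = -14580 - 2176 = -16756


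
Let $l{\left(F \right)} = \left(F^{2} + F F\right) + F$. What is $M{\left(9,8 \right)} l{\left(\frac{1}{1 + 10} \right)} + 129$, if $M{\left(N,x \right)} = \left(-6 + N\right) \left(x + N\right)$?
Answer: $\frac{16272}{121} \approx 134.48$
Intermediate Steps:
$l{\left(F \right)} = F + 2 F^{2}$ ($l{\left(F \right)} = \left(F^{2} + F^{2}\right) + F = 2 F^{2} + F = F + 2 F^{2}$)
$M{\left(N,x \right)} = \left(-6 + N\right) \left(N + x\right)$
$M{\left(9,8 \right)} l{\left(\frac{1}{1 + 10} \right)} + 129 = \left(9^{2} - 54 - 48 + 9 \cdot 8\right) \frac{1 + \frac{2}{1 + 10}}{1 + 10} + 129 = \left(81 - 54 - 48 + 72\right) \frac{1 + \frac{2}{11}}{11} + 129 = 51 \frac{1 + 2 \cdot \frac{1}{11}}{11} + 129 = 51 \frac{1 + \frac{2}{11}}{11} + 129 = 51 \cdot \frac{1}{11} \cdot \frac{13}{11} + 129 = 51 \cdot \frac{13}{121} + 129 = \frac{663}{121} + 129 = \frac{16272}{121}$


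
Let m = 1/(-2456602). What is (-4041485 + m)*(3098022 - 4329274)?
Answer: 6112132010796030846/1228301 ≈ 4.9761e+12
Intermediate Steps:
m = -1/2456602 ≈ -4.0707e-7
(-4041485 + m)*(3098022 - 4329274) = (-4041485 - 1/2456602)*(3098022 - 4329274) = -9928320133971/2456602*(-1231252) = 6112132010796030846/1228301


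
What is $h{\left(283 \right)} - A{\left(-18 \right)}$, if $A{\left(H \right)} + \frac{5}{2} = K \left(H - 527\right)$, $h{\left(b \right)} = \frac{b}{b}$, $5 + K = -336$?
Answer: $- \frac{371683}{2} \approx -1.8584 \cdot 10^{5}$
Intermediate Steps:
$K = -341$ ($K = -5 - 336 = -341$)
$h{\left(b \right)} = 1$
$A{\left(H \right)} = \frac{359409}{2} - 341 H$ ($A{\left(H \right)} = - \frac{5}{2} - 341 \left(H - 527\right) = - \frac{5}{2} - 341 \left(-527 + H\right) = - \frac{5}{2} - \left(-179707 + 341 H\right) = \frac{359409}{2} - 341 H$)
$h{\left(283 \right)} - A{\left(-18 \right)} = 1 - \left(\frac{359409}{2} - -6138\right) = 1 - \left(\frac{359409}{2} + 6138\right) = 1 - \frac{371685}{2} = - \frac{371683}{2}$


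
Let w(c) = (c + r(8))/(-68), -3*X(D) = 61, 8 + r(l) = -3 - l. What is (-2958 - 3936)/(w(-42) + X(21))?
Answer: 1406376/3965 ≈ 354.70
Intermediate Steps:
r(l) = -11 - l (r(l) = -8 + (-3 - l) = -11 - l)
X(D) = -61/3 (X(D) = -⅓*61 = -61/3)
w(c) = 19/68 - c/68 (w(c) = (c + (-11 - 1*8))/(-68) = -(c + (-11 - 8))/68 = -(c - 19)/68 = -(-19 + c)/68 = 19/68 - c/68)
(-2958 - 3936)/(w(-42) + X(21)) = (-2958 - 3936)/((19/68 - 1/68*(-42)) - 61/3) = -6894/((19/68 + 21/34) - 61/3) = -6894/(61/68 - 61/3) = -6894/(-3965/204) = -6894*(-204/3965) = 1406376/3965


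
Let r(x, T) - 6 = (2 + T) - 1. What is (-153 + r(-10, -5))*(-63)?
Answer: 9513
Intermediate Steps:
r(x, T) = 7 + T (r(x, T) = 6 + ((2 + T) - 1) = 6 + (1 + T) = 7 + T)
(-153 + r(-10, -5))*(-63) = (-153 + (7 - 5))*(-63) = (-153 + 2)*(-63) = -151*(-63) = 9513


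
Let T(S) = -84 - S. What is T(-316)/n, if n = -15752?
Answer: -29/1969 ≈ -0.014728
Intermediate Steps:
T(-316)/n = (-84 - 1*(-316))/(-15752) = (-84 + 316)*(-1/15752) = 232*(-1/15752) = -29/1969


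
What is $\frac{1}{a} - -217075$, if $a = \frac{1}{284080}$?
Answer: $501155$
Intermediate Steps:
$a = \frac{1}{284080} \approx 3.5201 \cdot 10^{-6}$
$\frac{1}{a} - -217075 = \frac{1}{\frac{1}{284080}} - -217075 = 284080 + 217075 = 501155$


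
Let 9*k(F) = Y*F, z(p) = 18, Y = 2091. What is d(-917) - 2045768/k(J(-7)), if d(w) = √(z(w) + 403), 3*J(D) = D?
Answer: 18411912/4879 + √421 ≈ 3794.2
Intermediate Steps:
J(D) = D/3
k(F) = 697*F/3 (k(F) = (2091*F)/9 = 697*F/3)
d(w) = √421 (d(w) = √(18 + 403) = √421)
d(-917) - 2045768/k(J(-7)) = √421 - 2045768/(697*((⅓)*(-7))/3) = √421 - 2045768/((697/3)*(-7/3)) = √421 - 2045768/(-4879/9) = √421 - 2045768*(-9)/4879 = √421 - 1*(-18411912/4879) = √421 + 18411912/4879 = 18411912/4879 + √421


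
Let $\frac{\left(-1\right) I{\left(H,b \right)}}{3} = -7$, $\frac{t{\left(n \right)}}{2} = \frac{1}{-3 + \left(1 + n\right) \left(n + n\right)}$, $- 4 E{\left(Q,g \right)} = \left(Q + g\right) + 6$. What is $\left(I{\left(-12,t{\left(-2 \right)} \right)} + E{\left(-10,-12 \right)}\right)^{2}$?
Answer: $625$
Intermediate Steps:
$E{\left(Q,g \right)} = - \frac{3}{2} - \frac{Q}{4} - \frac{g}{4}$ ($E{\left(Q,g \right)} = - \frac{\left(Q + g\right) + 6}{4} = - \frac{6 + Q + g}{4} = - \frac{3}{2} - \frac{Q}{4} - \frac{g}{4}$)
$t{\left(n \right)} = \frac{2}{-3 + 2 n \left(1 + n\right)}$ ($t{\left(n \right)} = \frac{2}{-3 + \left(1 + n\right) \left(n + n\right)} = \frac{2}{-3 + \left(1 + n\right) 2 n} = \frac{2}{-3 + 2 n \left(1 + n\right)}$)
$I{\left(H,b \right)} = 21$ ($I{\left(H,b \right)} = \left(-3\right) \left(-7\right) = 21$)
$\left(I{\left(-12,t{\left(-2 \right)} \right)} + E{\left(-10,-12 \right)}\right)^{2} = \left(21 - -4\right)^{2} = \left(21 + \left(- \frac{3}{2} + \frac{5}{2} + 3\right)\right)^{2} = \left(21 + 4\right)^{2} = 25^{2} = 625$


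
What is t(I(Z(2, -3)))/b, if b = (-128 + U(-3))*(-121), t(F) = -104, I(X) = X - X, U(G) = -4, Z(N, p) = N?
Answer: -26/3993 ≈ -0.0065114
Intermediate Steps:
I(X) = 0
b = 15972 (b = (-128 - 4)*(-121) = -132*(-121) = 15972)
t(I(Z(2, -3)))/b = -104/15972 = -104*1/15972 = -26/3993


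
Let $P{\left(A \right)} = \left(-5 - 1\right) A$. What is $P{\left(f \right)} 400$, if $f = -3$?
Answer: $7200$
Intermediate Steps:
$P{\left(A \right)} = - 6 A$
$P{\left(f \right)} 400 = \left(-6\right) \left(-3\right) 400 = 18 \cdot 400 = 7200$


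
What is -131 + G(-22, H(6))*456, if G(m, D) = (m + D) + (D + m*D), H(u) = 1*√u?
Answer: -10163 - 9120*√6 ≈ -32502.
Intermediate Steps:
H(u) = √u
G(m, D) = m + 2*D + D*m (G(m, D) = (D + m) + (D + D*m) = m + 2*D + D*m)
-131 + G(-22, H(6))*456 = -131 + (-22 + 2*√6 + √6*(-22))*456 = -131 + (-22 + 2*√6 - 22*√6)*456 = -131 + (-22 - 20*√6)*456 = -131 + (-10032 - 9120*√6) = -10163 - 9120*√6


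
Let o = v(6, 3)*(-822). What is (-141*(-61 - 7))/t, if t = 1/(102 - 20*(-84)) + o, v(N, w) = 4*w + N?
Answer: -17085816/26366471 ≈ -0.64801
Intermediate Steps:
v(N, w) = N + 4*w
o = -14796 (o = (6 + 4*3)*(-822) = (6 + 12)*(-822) = 18*(-822) = -14796)
t = -26366471/1782 (t = 1/(102 - 20*(-84)) - 14796 = 1/(102 + 1680) - 14796 = 1/1782 - 14796 = -26366471/1782 ≈ -14796.)
(-141*(-61 - 7))/t = (-141*(-61 - 7))/(-26366471/1782) = -141*(-68)*(-1782/26366471) = 9588*(-1782/26366471) = -17085816/26366471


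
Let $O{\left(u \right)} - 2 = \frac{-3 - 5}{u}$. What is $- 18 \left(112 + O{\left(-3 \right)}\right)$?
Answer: $-2100$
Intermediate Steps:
$O{\left(u \right)} = 2 - \frac{8}{u}$ ($O{\left(u \right)} = 2 + \frac{-3 - 5}{u} = 2 - \frac{8}{u}$)
$- 18 \left(112 + O{\left(-3 \right)}\right) = - 18 \left(112 - \left(-2 + \frac{8}{-3}\right)\right) = - 18 \left(112 + \left(2 - - \frac{8}{3}\right)\right) = - 18 \left(112 + \left(2 + \frac{8}{3}\right)\right) = - 18 \left(112 + \frac{14}{3}\right) = \left(-18\right) \frac{350}{3} = -2100$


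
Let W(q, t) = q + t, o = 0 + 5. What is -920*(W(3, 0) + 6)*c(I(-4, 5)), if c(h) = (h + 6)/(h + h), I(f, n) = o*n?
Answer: -25668/5 ≈ -5133.6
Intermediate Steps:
o = 5
I(f, n) = 5*n
c(h) = (6 + h)/(2*h) (c(h) = (6 + h)/((2*h)) = (6 + h)*(1/(2*h)) = (6 + h)/(2*h))
-920*(W(3, 0) + 6)*c(I(-4, 5)) = -920*((3 + 0) + 6)*(6 + 5*5)/(2*((5*5))) = -920*(3 + 6)*(½)*(6 + 25)/25 = -8280*(½)*(1/25)*31 = -8280*31/50 = -920*279/50 = -25668/5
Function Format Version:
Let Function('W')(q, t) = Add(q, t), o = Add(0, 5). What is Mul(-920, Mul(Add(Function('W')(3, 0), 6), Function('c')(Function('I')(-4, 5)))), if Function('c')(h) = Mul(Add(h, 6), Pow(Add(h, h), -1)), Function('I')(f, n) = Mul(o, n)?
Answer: Rational(-25668, 5) ≈ -5133.6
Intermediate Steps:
o = 5
Function('I')(f, n) = Mul(5, n)
Function('c')(h) = Mul(Rational(1, 2), Pow(h, -1), Add(6, h)) (Function('c')(h) = Mul(Add(6, h), Pow(Mul(2, h), -1)) = Mul(Add(6, h), Mul(Rational(1, 2), Pow(h, -1))) = Mul(Rational(1, 2), Pow(h, -1), Add(6, h)))
Mul(-920, Mul(Add(Function('W')(3, 0), 6), Function('c')(Function('I')(-4, 5)))) = Mul(-920, Mul(Add(Add(3, 0), 6), Mul(Rational(1, 2), Pow(Mul(5, 5), -1), Add(6, Mul(5, 5))))) = Mul(-920, Mul(Add(3, 6), Mul(Rational(1, 2), Pow(25, -1), Add(6, 25)))) = Mul(-920, Mul(9, Mul(Rational(1, 2), Rational(1, 25), 31))) = Mul(-920, Mul(9, Rational(31, 50))) = Mul(-920, Rational(279, 50)) = Rational(-25668, 5)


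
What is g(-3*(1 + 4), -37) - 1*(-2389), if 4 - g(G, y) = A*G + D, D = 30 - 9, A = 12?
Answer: 2552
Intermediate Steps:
D = 21
g(G, y) = -17 - 12*G (g(G, y) = 4 - (12*G + 21) = 4 - (21 + 12*G) = 4 + (-21 - 12*G) = -17 - 12*G)
g(-3*(1 + 4), -37) - 1*(-2389) = (-17 - (-36)*(1 + 4)) - 1*(-2389) = (-17 - (-36)*5) + 2389 = (-17 - 12*(-15)) + 2389 = (-17 + 180) + 2389 = 163 + 2389 = 2552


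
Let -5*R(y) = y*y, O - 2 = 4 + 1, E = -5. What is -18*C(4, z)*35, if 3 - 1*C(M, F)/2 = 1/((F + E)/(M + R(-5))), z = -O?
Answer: -3675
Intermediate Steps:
O = 7 (O = 2 + (4 + 1) = 2 + 5 = 7)
z = -7 (z = -1*7 = -7)
R(y) = -y**2/5 (R(y) = -y*y/5 = -y**2/5)
C(M, F) = 6 - 2*(-5 + M)/(-5 + F) (C(M, F) = 6 - 2*(M - 1/5*(-5)**2)/(F - 5) = 6 - 2*(M - 1/5*25)/(-5 + F) = 6 - 2*(M - 5)/(-5 + F) = 6 - 2*(-5 + M)/(-5 + F))
-18*C(4, z)*35 = -36*(-10 - 1*4 + 3*(-7))/(-5 - 7)*35 = -36*(-10 - 4 - 21)/(-12)*35 = -36*(-1)*(-35)/12*35 = -18*35/6*35 = -105*35 = -3675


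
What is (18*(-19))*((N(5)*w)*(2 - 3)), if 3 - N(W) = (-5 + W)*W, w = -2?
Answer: -2052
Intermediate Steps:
N(W) = 3 - W*(-5 + W) (N(W) = 3 - (-5 + W)*W = 3 - W*(-5 + W))
(18*(-19))*((N(5)*w)*(2 - 3)) = (18*(-19))*(((3 - 1*5**2 + 5*5)*(-2))*(2 - 3)) = -342*(3 - 1*25 + 25)*(-2)*(-1) = -342*(3 - 25 + 25)*(-2)*(-1) = -342*3*(-2)*(-1) = -(-2052)*(-1) = -342*6 = -2052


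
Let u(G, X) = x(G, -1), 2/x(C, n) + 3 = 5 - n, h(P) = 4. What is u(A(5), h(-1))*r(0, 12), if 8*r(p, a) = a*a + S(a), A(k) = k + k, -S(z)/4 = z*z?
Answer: -36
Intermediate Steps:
S(z) = -4*z² (S(z) = -4*z*z = -4*z²)
A(k) = 2*k
r(p, a) = -3*a²/8 (r(p, a) = (a*a - 4*a²)/8 = (a² - 4*a²)/8 = (-3*a²)/8 = -3*a²/8)
x(C, n) = 2/(2 - n) (x(C, n) = 2/(-3 + (5 - n)) = 2/(2 - n))
u(G, X) = ⅔ (u(G, X) = -2/(-2 - 1) = -2/(-3) = -2*(-⅓) = ⅔)
u(A(5), h(-1))*r(0, 12) = 2*(-3/8*12²)/3 = 2*(-3/8*144)/3 = (⅔)*(-54) = -36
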